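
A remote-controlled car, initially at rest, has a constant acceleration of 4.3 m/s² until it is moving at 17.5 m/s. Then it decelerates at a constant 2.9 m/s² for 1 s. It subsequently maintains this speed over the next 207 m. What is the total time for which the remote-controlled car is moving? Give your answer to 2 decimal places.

19.25 s

Phase 1 (accelerating): v₀ = 0 m/s, a = 4.3 m/s².
v = v₀ + at → t = (17.5 − 0) / 4.3 = 4.07 s
v² = v₀² + 2aΔx → Δx = (17.5² − 0²)/(2·4.3) = 35.6 m

Phase 2 (decelerating): v₀ = 17.5 m/s, a = -2.9 m/s².
v = v₀ + at = 17.5 + (-2.9)(1) = 14.6 m/s
Δx = v₀t + ½at² = 17.5·1 + 0.5·-2.9·1² = 16.1 m

Phase 3 (constant speed): v₀ = 14.6 m/s, a = 0 m/s².
Constant speed: t = d/v = 207/14.6 = 14.2 s
Total time = 4.07 + 1.00 + 14.2 = 19.2 s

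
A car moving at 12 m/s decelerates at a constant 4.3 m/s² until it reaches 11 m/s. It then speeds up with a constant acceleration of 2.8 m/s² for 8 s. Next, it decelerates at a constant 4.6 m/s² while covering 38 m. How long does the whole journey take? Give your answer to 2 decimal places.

9.48 s

Phase 1 (decelerating): v₀ = 12.0 m/s, a = -4.3 m/s².
v = v₀ + at → t = (11 − 12.0) / -4.3 = 0.233 s
v² = v₀² + 2aΔx → Δx = (11² − 12.0²)/(2·-4.3) = 2.67 m

Phase 2 (accelerating): v₀ = 11.0 m/s, a = 2.8 m/s².
v = v₀ + at = 11.0 + (2.8)(8) = 33.4 m/s
Δx = v₀t + ½at² = 11.0·8 + 0.5·2.8·8² = 178 m

Phase 3 (decelerating): v₀ = 33.4 m/s, a = -4.6 m/s².
v² = v₀² + 2aΔx = 33.4² + 2·-4.6·38 = 766 → v = 27.7 m/s
t = (v − v₀)/a = (27.7 − 33.4)/-4.6 = 1.24 s
Total time = 0.233 + 8.00 + 1.24 = 9.48 s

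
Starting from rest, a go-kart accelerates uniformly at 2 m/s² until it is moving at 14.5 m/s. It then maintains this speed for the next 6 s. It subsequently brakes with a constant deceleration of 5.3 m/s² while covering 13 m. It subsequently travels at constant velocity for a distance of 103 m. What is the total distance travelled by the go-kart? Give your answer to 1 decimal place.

Phase 1 (accelerating): v₀ = 0 m/s, a = 2 m/s².
v = v₀ + at → t = (14.5 − 0) / 2 = 7.25 s
v² = v₀² + 2aΔx → Δx = (14.5² − 0²)/(2·2) = 52.6 m

Phase 2 (constant speed): v₀ = 14.5 m/s, a = 0 m/s².
v = v₀ + at = 14.5 + (0)(6) = 14.5 m/s
Δx = v₀t + ½at² = 14.5·6 + 0.5·0·6² = 87.0 m

Phase 3 (decelerating): v₀ = 14.5 m/s, a = -5.3 m/s².
v² = v₀² + 2aΔx = 14.5² + 2·-5.3·13 = 72.5 → v = 8.51 m/s
t = (v − v₀)/a = (8.51 − 14.5)/-5.3 = 1.13 s

Phase 4 (constant speed): v₀ = 8.51 m/s, a = 0 m/s².
Constant speed: t = d/v = 103/8.51 = 12.1 s
Total distance = 52.6 + 87.0 + 13.0 + 103 = 256 m

255.6 m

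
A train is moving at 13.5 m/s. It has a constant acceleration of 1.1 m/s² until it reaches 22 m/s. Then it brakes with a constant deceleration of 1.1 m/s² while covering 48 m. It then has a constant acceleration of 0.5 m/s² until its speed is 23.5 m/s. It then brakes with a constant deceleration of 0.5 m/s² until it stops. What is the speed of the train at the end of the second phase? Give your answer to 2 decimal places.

Phase 1 (accelerating): v₀ = 13.5 m/s, a = 1.1 m/s².
v = v₀ + at → t = (22 − 13.5) / 1.1 = 7.73 s
v² = v₀² + 2aΔx → Δx = (22² − 13.5²)/(2·1.1) = 137 m

Phase 2 (decelerating): v₀ = 22.0 m/s, a = -1.1 m/s².
v² = v₀² + 2aΔx = 22.0² + 2·-1.1·48 = 378 → v = 19.5 m/s
t = (v − v₀)/a = (19.5 − 22.0)/-1.1 = 2.32 s
Speed at end of phase 2 = 19.5 m/s

19.45 m/s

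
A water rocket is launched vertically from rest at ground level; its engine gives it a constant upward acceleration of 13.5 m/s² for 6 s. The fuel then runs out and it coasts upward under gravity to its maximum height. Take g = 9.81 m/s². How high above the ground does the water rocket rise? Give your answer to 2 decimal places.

577.40 m

Phase 1 (powered ascent): v₀ = 0 m/s, a = 13.5 m/s².
v = v₀ + at = 0 + (13.5)(6) = 81.0 m/s
Δx = v₀t + ½at² = 0·6 + 0.5·13.5·6² = 243 m

Phase 2 (coasting upward): v₀ = 81.0 m/s, a = -9.81 m/s².
v = v₀ + at → t = (0 − 81.0) / -9.81 = 8.26 s
v² = v₀² + 2aΔx → Δx = (0² − 81.0²)/(2·-9.81) = 334 m
Maximum height = 243 + 334 = 577 m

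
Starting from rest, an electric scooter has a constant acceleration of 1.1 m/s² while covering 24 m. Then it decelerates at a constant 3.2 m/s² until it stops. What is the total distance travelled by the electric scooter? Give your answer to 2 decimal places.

32.25 m

Phase 1 (accelerating): v₀ = 0 m/s, a = 1.1 m/s².
v² = v₀² + 2aΔx = 0² + 2·1.1·24 = 52.8 → v = 7.27 m/s
t = (v − v₀)/a = (7.27 − 0)/1.1 = 6.61 s

Phase 2 (decelerating): v₀ = 7.27 m/s, a = -3.2 m/s².
v = v₀ + at → t = (0 − 7.27) / -3.2 = 2.27 s
v² = v₀² + 2aΔx → Δx = (0² − 7.27²)/(2·-3.2) = 8.25 m
Total distance = 24.0 + 8.25 = 32.2 m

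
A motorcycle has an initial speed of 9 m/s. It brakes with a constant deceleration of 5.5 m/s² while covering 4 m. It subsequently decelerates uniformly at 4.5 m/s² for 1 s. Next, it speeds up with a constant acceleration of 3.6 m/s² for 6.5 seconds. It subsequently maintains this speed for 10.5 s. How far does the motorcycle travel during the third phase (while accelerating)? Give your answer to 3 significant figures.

Phase 1 (decelerating): v₀ = 9.00 m/s, a = -5.5 m/s².
v² = v₀² + 2aΔx = 9.00² + 2·-5.5·4 = 37.0 → v = 6.08 m/s
t = (v − v₀)/a = (6.08 − 9.00)/-5.5 = 0.530 s

Phase 2 (decelerating): v₀ = 6.08 m/s, a = -4.5 m/s².
v = v₀ + at = 6.08 + (-4.5)(1) = 1.58 m/s
Δx = v₀t + ½at² = 6.08·1 + 0.5·-4.5·1² = 3.83 m

Phase 3 (accelerating): v₀ = 1.58 m/s, a = 3.6 m/s².
v = v₀ + at = 1.58 + (3.6)(6.5) = 25.0 m/s
Δx = v₀t + ½at² = 1.58·6.5 + 0.5·3.6·6.5² = 86.3 m
Distance in phase 3 = 86.3 m

86.3 m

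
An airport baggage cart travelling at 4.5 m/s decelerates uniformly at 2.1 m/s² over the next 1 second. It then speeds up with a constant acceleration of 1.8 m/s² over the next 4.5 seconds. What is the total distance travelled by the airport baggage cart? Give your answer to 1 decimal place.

Phase 1 (decelerating): v₀ = 4.50 m/s, a = -2.1 m/s².
v = v₀ + at = 4.50 + (-2.1)(1) = 2.40 m/s
Δx = v₀t + ½at² = 4.50·1 + 0.5·-2.1·1² = 3.45 m

Phase 2 (accelerating): v₀ = 2.40 m/s, a = 1.8 m/s².
v = v₀ + at = 2.40 + (1.8)(4.5) = 10.5 m/s
Δx = v₀t + ½at² = 2.40·4.5 + 0.5·1.8·4.5² = 29.0 m
Total distance = 3.45 + 29.0 = 32.5 m

32.5 m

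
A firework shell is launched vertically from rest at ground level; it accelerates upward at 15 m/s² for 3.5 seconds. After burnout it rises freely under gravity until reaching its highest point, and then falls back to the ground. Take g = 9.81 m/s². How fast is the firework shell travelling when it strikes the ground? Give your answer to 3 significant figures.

Phase 1 (powered ascent): v₀ = 0 m/s, a = 15 m/s².
v = v₀ + at = 0 + (15)(3.5) = 52.5 m/s
Δx = v₀t + ½at² = 0·3.5 + 0.5·15·3.5² = 91.9 m

Phase 2 (coasting upward): v₀ = 52.5 m/s, a = -9.81 m/s².
v = v₀ + at → t = (0 − 52.5) / -9.81 = 5.35 s
v² = v₀² + 2aΔx → Δx = (0² − 52.5²)/(2·-9.81) = 140 m

Phase 3 (free fall): v₀ = 0 m/s, a = -9.81 m/s².
Falls 232 m from rest: t = √(2·232/9.81) = 6.88 s; v = g·t = 67.5 m/s.
Impact speed = 67.5 m/s

67.5 m/s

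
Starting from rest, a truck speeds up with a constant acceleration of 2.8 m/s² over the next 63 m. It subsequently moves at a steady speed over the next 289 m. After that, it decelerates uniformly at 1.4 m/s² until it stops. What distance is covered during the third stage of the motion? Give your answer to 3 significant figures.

Phase 1 (accelerating): v₀ = 0 m/s, a = 2.8 m/s².
v² = v₀² + 2aΔx = 0² + 2·2.8·63 = 353 → v = 18.8 m/s
t = (v − v₀)/a = (18.8 − 0)/2.8 = 6.71 s

Phase 2 (constant speed): v₀ = 18.8 m/s, a = 0 m/s².
Constant speed: t = d/v = 289/18.8 = 15.4 s

Phase 3 (decelerating): v₀ = 18.8 m/s, a = -1.4 m/s².
v = v₀ + at → t = (0 − 18.8) / -1.4 = 13.4 s
v² = v₀² + 2aΔx → Δx = (0² − 18.8²)/(2·-1.4) = 126 m
Distance in phase 3 = 126 m

126 m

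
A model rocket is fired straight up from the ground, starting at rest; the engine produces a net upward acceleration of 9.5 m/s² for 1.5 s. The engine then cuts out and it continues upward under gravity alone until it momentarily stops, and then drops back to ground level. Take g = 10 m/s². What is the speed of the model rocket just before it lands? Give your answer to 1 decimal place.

20.4 m/s

Phase 1 (powered ascent): v₀ = 0 m/s, a = 9.5 m/s².
v = v₀ + at = 0 + (9.5)(1.5) = 14.2 m/s
Δx = v₀t + ½at² = 0·1.5 + 0.5·9.5·1.5² = 10.7 m

Phase 2 (coasting upward): v₀ = 14.2 m/s, a = -10 m/s².
v = v₀ + at → t = (0 − 14.2) / -10 = 1.43 s
v² = v₀² + 2aΔx → Δx = (0² − 14.2²)/(2·-10) = 10.2 m

Phase 3 (free fall): v₀ = 0 m/s, a = -10 m/s².
Falls 20.8 m from rest: t = √(2·20.8/10) = 2.04 s; v = g·t = 20.4 m/s.
Impact speed = 20.4 m/s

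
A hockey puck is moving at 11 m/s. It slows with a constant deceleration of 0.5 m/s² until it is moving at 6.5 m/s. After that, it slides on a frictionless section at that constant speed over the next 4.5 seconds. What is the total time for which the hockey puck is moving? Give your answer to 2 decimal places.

Phase 1 (decelerating): v₀ = 11.0 m/s, a = -0.5 m/s².
v = v₀ + at → t = (6.5 − 11.0) / -0.5 = 9.00 s
v² = v₀² + 2aΔx → Δx = (6.5² − 11.0²)/(2·-0.5) = 78.8 m

Phase 2 (constant speed): v₀ = 6.50 m/s, a = 0 m/s².
v = v₀ + at = 6.50 + (0)(4.5) = 6.50 m/s
Δx = v₀t + ½at² = 6.50·4.5 + 0.5·0·4.5² = 29.2 m
Total time = 9.00 + 4.50 = 13.5 s

13.50 s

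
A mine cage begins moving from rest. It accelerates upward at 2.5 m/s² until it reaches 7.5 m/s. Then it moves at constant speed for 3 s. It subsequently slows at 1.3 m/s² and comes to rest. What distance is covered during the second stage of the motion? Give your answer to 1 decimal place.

22.5 m

Phase 1 (accelerating): v₀ = 0 m/s, a = 2.5 m/s².
v = v₀ + at → t = (7.5 − 0) / 2.5 = 3.00 s
v² = v₀² + 2aΔx → Δx = (7.5² − 0²)/(2·2.5) = 11.2 m

Phase 2 (constant speed): v₀ = 7.50 m/s, a = 0 m/s².
v = v₀ + at = 7.50 + (0)(3) = 7.50 m/s
Δx = v₀t + ½at² = 7.50·3 + 0.5·0·3² = 22.5 m
Distance in phase 2 = 22.5 m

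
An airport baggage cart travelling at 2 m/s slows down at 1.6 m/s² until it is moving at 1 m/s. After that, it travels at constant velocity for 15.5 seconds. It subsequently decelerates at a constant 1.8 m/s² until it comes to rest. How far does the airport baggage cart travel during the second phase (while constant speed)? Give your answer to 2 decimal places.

Phase 1 (decelerating): v₀ = 2.00 m/s, a = -1.6 m/s².
v = v₀ + at → t = (1 − 2.00) / -1.6 = 0.625 s
v² = v₀² + 2aΔx → Δx = (1² − 2.00²)/(2·-1.6) = 0.938 m

Phase 2 (constant speed): v₀ = 1.00 m/s, a = 0 m/s².
v = v₀ + at = 1.00 + (0)(15.5) = 1.00 m/s
Δx = v₀t + ½at² = 1.00·15.5 + 0.5·0·15.5² = 15.5 m
Distance in phase 2 = 15.5 m

15.50 m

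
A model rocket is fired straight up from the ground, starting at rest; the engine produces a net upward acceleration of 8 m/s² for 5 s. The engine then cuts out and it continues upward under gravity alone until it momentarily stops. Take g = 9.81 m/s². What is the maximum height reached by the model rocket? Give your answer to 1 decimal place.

181.5 m

Phase 1 (powered ascent): v₀ = 0 m/s, a = 8 m/s².
v = v₀ + at = 0 + (8)(5) = 40.0 m/s
Δx = v₀t + ½at² = 0·5 + 0.5·8·5² = 100 m

Phase 2 (coasting upward): v₀ = 40.0 m/s, a = -9.81 m/s².
v = v₀ + at → t = (0 − 40.0) / -9.81 = 4.08 s
v² = v₀² + 2aΔx → Δx = (0² − 40.0²)/(2·-9.81) = 81.5 m
Maximum height = 100 + 81.5 = 182 m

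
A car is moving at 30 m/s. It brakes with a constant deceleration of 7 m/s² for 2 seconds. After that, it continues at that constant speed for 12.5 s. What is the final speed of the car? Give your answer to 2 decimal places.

Phase 1 (decelerating): v₀ = 30.0 m/s, a = -7 m/s².
v = v₀ + at = 30.0 + (-7)(2) = 16.0 m/s
Δx = v₀t + ½at² = 30.0·2 + 0.5·-7·2² = 46.0 m

Phase 2 (constant speed): v₀ = 16.0 m/s, a = 0 m/s².
v = v₀ + at = 16.0 + (0)(12.5) = 16.0 m/s
Δx = v₀t + ½at² = 16.0·12.5 + 0.5·0·12.5² = 200 m
Final speed = 16.0 m/s

16.00 m/s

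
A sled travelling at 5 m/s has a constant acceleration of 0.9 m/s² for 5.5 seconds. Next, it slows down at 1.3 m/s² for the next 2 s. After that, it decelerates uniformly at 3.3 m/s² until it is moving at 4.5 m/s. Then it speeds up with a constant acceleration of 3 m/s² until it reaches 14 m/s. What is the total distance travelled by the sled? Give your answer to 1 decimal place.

92.8 m

Phase 1 (accelerating): v₀ = 5.00 m/s, a = 0.9 m/s².
v = v₀ + at = 5.00 + (0.9)(5.5) = 9.95 m/s
Δx = v₀t + ½at² = 5.00·5.5 + 0.5·0.9·5.5² = 41.1 m

Phase 2 (decelerating): v₀ = 9.95 m/s, a = -1.3 m/s².
v = v₀ + at = 9.95 + (-1.3)(2) = 7.35 m/s
Δx = v₀t + ½at² = 9.95·2 + 0.5·-1.3·2² = 17.3 m

Phase 3 (decelerating): v₀ = 7.35 m/s, a = -3.3 m/s².
v = v₀ + at → t = (4.5 − 7.35) / -3.3 = 0.864 s
v² = v₀² + 2aΔx → Δx = (4.5² − 7.35²)/(2·-3.3) = 5.12 m

Phase 4 (accelerating): v₀ = 4.50 m/s, a = 3 m/s².
v = v₀ + at → t = (14 − 4.50) / 3 = 3.17 s
v² = v₀² + 2aΔx → Δx = (14² − 4.50²)/(2·3) = 29.3 m
Total distance = 41.1 + 17.3 + 5.12 + 29.3 = 92.8 m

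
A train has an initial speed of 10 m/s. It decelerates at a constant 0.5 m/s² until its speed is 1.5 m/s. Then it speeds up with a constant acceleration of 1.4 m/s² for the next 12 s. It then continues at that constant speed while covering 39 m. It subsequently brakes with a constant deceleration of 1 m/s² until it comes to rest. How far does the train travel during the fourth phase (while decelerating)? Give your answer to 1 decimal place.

167.4 m

Phase 1 (decelerating): v₀ = 10.0 m/s, a = -0.5 m/s².
v = v₀ + at → t = (1.5 − 10.0) / -0.5 = 17.0 s
v² = v₀² + 2aΔx → Δx = (1.5² − 10.0²)/(2·-0.5) = 97.8 m

Phase 2 (accelerating): v₀ = 1.50 m/s, a = 1.4 m/s².
v = v₀ + at = 1.50 + (1.4)(12) = 18.3 m/s
Δx = v₀t + ½at² = 1.50·12 + 0.5·1.4·12² = 119 m

Phase 3 (constant speed): v₀ = 18.3 m/s, a = 0 m/s².
Constant speed: t = d/v = 39/18.3 = 2.13 s

Phase 4 (decelerating): v₀ = 18.3 m/s, a = -1 m/s².
v = v₀ + at → t = (0 − 18.3) / -1 = 18.3 s
v² = v₀² + 2aΔx → Δx = (0² − 18.3²)/(2·-1) = 167 m
Distance in phase 4 = 167 m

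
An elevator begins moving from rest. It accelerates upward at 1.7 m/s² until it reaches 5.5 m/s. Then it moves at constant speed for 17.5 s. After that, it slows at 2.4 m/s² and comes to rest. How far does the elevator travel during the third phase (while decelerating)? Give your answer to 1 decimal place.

Phase 1 (accelerating): v₀ = 0 m/s, a = 1.7 m/s².
v = v₀ + at → t = (5.5 − 0) / 1.7 = 3.24 s
v² = v₀² + 2aΔx → Δx = (5.5² − 0²)/(2·1.7) = 8.90 m

Phase 2 (constant speed): v₀ = 5.50 m/s, a = 0 m/s².
v = v₀ + at = 5.50 + (0)(17.5) = 5.50 m/s
Δx = v₀t + ½at² = 5.50·17.5 + 0.5·0·17.5² = 96.2 m

Phase 3 (decelerating): v₀ = 5.50 m/s, a = -2.4 m/s².
v = v₀ + at → t = (0 − 5.50) / -2.4 = 2.29 s
v² = v₀² + 2aΔx → Δx = (0² − 5.50²)/(2·-2.4) = 6.30 m
Distance in phase 3 = 6.30 m

6.3 m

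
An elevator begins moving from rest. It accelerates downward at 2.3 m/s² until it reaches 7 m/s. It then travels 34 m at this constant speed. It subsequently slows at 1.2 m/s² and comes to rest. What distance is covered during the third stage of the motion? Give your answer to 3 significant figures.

Phase 1 (accelerating): v₀ = 0 m/s, a = 2.3 m/s².
v = v₀ + at → t = (7 − 0) / 2.3 = 3.04 s
v² = v₀² + 2aΔx → Δx = (7² − 0²)/(2·2.3) = 10.7 m

Phase 2 (constant speed): v₀ = 7.00 m/s, a = 0 m/s².
Constant speed: t = d/v = 34/7.00 = 4.86 s

Phase 3 (decelerating): v₀ = 7.00 m/s, a = -1.2 m/s².
v = v₀ + at → t = (0 − 7.00) / -1.2 = 5.83 s
v² = v₀² + 2aΔx → Δx = (0² − 7.00²)/(2·-1.2) = 20.4 m
Distance in phase 3 = 20.4 m

20.4 m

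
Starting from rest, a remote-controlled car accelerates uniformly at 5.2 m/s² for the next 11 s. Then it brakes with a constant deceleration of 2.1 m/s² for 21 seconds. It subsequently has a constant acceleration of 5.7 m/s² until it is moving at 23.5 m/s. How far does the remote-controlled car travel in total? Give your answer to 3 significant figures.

1090 m

Phase 1 (accelerating): v₀ = 0 m/s, a = 5.2 m/s².
v = v₀ + at = 0 + (5.2)(11) = 57.2 m/s
Δx = v₀t + ½at² = 0·11 + 0.5·5.2·11² = 315 m

Phase 2 (decelerating): v₀ = 57.2 m/s, a = -2.1 m/s².
v = v₀ + at = 57.2 + (-2.1)(21) = 13.1 m/s
Δx = v₀t + ½at² = 57.2·21 + 0.5·-2.1·21² = 738 m

Phase 3 (accelerating): v₀ = 13.1 m/s, a = 5.7 m/s².
v = v₀ + at → t = (23.5 − 13.1) / 5.7 = 1.82 s
v² = v₀² + 2aΔx → Δx = (23.5² − 13.1²)/(2·5.7) = 33.4 m
Total distance = 315 + 738 + 33.4 = 1090 m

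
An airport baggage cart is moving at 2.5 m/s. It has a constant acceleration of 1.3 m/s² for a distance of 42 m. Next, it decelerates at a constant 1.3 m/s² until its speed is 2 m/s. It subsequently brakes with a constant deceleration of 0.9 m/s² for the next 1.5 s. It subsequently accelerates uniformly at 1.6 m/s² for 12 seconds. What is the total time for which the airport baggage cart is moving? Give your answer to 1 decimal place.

26.6 s

Phase 1 (accelerating): v₀ = 2.50 m/s, a = 1.3 m/s².
v² = v₀² + 2aΔx = 2.50² + 2·1.3·42 = 115 → v = 10.7 m/s
t = (v − v₀)/a = (10.7 − 2.50)/1.3 = 6.34 s

Phase 2 (decelerating): v₀ = 10.7 m/s, a = -1.3 m/s².
v = v₀ + at → t = (2 − 10.7) / -1.3 = 6.73 s
v² = v₀² + 2aΔx → Δx = (2² − 10.7²)/(2·-1.3) = 42.9 m

Phase 3 (decelerating): v₀ = 2.00 m/s, a = -0.9 m/s².
v = v₀ + at = 2.00 + (-0.9)(1.5) = 0.650 m/s
Δx = v₀t + ½at² = 2.00·1.5 + 0.5·-0.9·1.5² = 1.99 m

Phase 4 (accelerating): v₀ = 0.650 m/s, a = 1.6 m/s².
v = v₀ + at = 0.650 + (1.6)(12) = 19.9 m/s
Δx = v₀t + ½at² = 0.650·12 + 0.5·1.6·12² = 123 m
Total time = 6.34 + 6.73 + 1.50 + 12.0 = 26.6 s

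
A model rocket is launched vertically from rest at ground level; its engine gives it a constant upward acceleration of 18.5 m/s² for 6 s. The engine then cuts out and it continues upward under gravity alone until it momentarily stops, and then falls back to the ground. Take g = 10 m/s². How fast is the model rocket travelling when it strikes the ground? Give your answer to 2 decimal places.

Phase 1 (powered ascent): v₀ = 0 m/s, a = 18.5 m/s².
v = v₀ + at = 0 + (18.5)(6) = 111 m/s
Δx = v₀t + ½at² = 0·6 + 0.5·18.5·6² = 333 m

Phase 2 (coasting upward): v₀ = 111 m/s, a = -10 m/s².
v = v₀ + at → t = (0 − 111) / -10 = 11.1 s
v² = v₀² + 2aΔx → Δx = (0² − 111²)/(2·-10) = 616 m

Phase 3 (free fall): v₀ = 0 m/s, a = -10 m/s².
Falls 949 m from rest: t = √(2·949/10) = 13.8 s; v = g·t = 138 m/s.
Impact speed = 138 m/s

137.77 m/s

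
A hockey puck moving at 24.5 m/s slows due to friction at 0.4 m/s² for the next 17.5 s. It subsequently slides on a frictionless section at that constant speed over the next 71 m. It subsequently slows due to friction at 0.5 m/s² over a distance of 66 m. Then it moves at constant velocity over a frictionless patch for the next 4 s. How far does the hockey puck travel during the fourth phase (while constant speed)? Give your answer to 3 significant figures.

62.0 m

Phase 1 (decelerating): v₀ = 24.5 m/s, a = -0.4 m/s².
v = v₀ + at = 24.5 + (-0.4)(17.5) = 17.5 m/s
Δx = v₀t + ½at² = 24.5·17.5 + 0.5·-0.4·17.5² = 368 m

Phase 2 (constant speed): v₀ = 17.5 m/s, a = 0 m/s².
Constant speed: t = d/v = 71/17.5 = 4.06 s

Phase 3 (decelerating): v₀ = 17.5 m/s, a = -0.5 m/s².
v² = v₀² + 2aΔx = 17.5² + 2·-0.5·66 = 240 → v = 15.5 m/s
t = (v − v₀)/a = (15.5 − 17.5)/-0.5 = 4.00 s

Phase 4 (constant speed): v₀ = 15.5 m/s, a = 0 m/s².
v = v₀ + at = 15.5 + (0)(4) = 15.5 m/s
Δx = v₀t + ½at² = 15.5·4 + 0.5·0·4² = 62.0 m
Distance in phase 4 = 62.0 m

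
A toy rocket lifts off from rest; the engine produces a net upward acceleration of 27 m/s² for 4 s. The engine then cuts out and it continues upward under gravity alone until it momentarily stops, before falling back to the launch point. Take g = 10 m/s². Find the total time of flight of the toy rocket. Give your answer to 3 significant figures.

Phase 1 (powered ascent): v₀ = 0 m/s, a = 27 m/s².
v = v₀ + at = 0 + (27)(4) = 108 m/s
Δx = v₀t + ½at² = 0·4 + 0.5·27·4² = 216 m

Phase 2 (coasting upward): v₀ = 108 m/s, a = -10 m/s².
v = v₀ + at → t = (0 − 108) / -10 = 10.8 s
v² = v₀² + 2aΔx → Δx = (0² − 108²)/(2·-10) = 583 m

Phase 3 (free fall): v₀ = 0 m/s, a = -10 m/s².
Falls 799 m from rest: t = √(2·799/10) = 12.6 s; v = g·t = 126 m/s.
Total time = 4.00 + 10.8 + 12.6 = 27.4 s

27.4 s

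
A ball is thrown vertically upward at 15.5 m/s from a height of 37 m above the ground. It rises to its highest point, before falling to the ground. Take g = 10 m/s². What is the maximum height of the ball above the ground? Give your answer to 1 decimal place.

49.0 m

Phase 1 (rising): v₀ = 15.5 m/s, a = -10 m/s².
v = v₀ + at → t = (0 − 15.5) / -10 = 1.55 s
v² = v₀² + 2aΔx → Δx = (0² − 15.5²)/(2·-10) = 12.0 m
Maximum height = 37 + 12.0 = 49.0 m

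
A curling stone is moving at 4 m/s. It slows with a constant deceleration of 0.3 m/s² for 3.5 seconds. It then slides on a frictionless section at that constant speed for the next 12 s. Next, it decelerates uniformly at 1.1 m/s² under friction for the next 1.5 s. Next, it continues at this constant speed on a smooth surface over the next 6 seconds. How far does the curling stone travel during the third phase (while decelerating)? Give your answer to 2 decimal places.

Phase 1 (decelerating): v₀ = 4.00 m/s, a = -0.3 m/s².
v = v₀ + at = 4.00 + (-0.3)(3.5) = 2.95 m/s
Δx = v₀t + ½at² = 4.00·3.5 + 0.5·-0.3·3.5² = 12.2 m

Phase 2 (constant speed): v₀ = 2.95 m/s, a = 0 m/s².
v = v₀ + at = 2.95 + (0)(12) = 2.95 m/s
Δx = v₀t + ½at² = 2.95·12 + 0.5·0·12² = 35.4 m

Phase 3 (decelerating): v₀ = 2.95 m/s, a = -1.1 m/s².
v = v₀ + at = 2.95 + (-1.1)(1.5) = 1.30 m/s
Δx = v₀t + ½at² = 2.95·1.5 + 0.5·-1.1·1.5² = 3.19 m
Distance in phase 3 = 3.19 m

3.19 m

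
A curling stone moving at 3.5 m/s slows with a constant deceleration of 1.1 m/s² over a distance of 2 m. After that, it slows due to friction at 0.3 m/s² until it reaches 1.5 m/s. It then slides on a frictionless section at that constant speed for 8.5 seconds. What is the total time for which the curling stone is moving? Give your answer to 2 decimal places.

13.47 s

Phase 1 (decelerating): v₀ = 3.50 m/s, a = -1.1 m/s².
v² = v₀² + 2aΔx = 3.50² + 2·-1.1·2 = 7.85 → v = 2.80 m/s
t = (v − v₀)/a = (2.80 − 3.50)/-1.1 = 0.635 s

Phase 2 (decelerating): v₀ = 2.80 m/s, a = -0.3 m/s².
v = v₀ + at → t = (1.5 − 2.80) / -0.3 = 4.34 s
v² = v₀² + 2aΔx → Δx = (1.5² − 2.80²)/(2·-0.3) = 9.33 m

Phase 3 (constant speed): v₀ = 1.50 m/s, a = 0 m/s².
v = v₀ + at = 1.50 + (0)(8.5) = 1.50 m/s
Δx = v₀t + ½at² = 1.50·8.5 + 0.5·0·8.5² = 12.8 m
Total time = 0.635 + 4.34 + 8.50 = 13.5 s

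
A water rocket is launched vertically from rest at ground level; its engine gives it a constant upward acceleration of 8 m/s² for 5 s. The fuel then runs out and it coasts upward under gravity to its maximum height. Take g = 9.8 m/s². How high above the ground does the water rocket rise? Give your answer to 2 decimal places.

Phase 1 (powered ascent): v₀ = 0 m/s, a = 8 m/s².
v = v₀ + at = 0 + (8)(5) = 40.0 m/s
Δx = v₀t + ½at² = 0·5 + 0.5·8·5² = 100 m

Phase 2 (coasting upward): v₀ = 40.0 m/s, a = -9.8 m/s².
v = v₀ + at → t = (0 − 40.0) / -9.8 = 4.08 s
v² = v₀² + 2aΔx → Δx = (0² − 40.0²)/(2·-9.8) = 81.6 m
Maximum height = 100 + 81.6 = 182 m

181.63 m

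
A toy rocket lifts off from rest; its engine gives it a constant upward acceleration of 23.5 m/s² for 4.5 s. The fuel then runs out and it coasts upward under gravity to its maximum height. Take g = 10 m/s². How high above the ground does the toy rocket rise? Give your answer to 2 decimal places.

797.09 m

Phase 1 (powered ascent): v₀ = 0 m/s, a = 23.5 m/s².
v = v₀ + at = 0 + (23.5)(4.5) = 106 m/s
Δx = v₀t + ½at² = 0·4.5 + 0.5·23.5·4.5² = 238 m

Phase 2 (coasting upward): v₀ = 106 m/s, a = -10 m/s².
v = v₀ + at → t = (0 − 106) / -10 = 10.6 s
v² = v₀² + 2aΔx → Δx = (0² − 106²)/(2·-10) = 559 m
Maximum height = 238 + 559 = 797 m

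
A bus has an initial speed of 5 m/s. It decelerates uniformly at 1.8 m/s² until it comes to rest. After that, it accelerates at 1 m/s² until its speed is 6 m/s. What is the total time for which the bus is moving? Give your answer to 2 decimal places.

Phase 1 (decelerating): v₀ = 5.00 m/s, a = -1.8 m/s².
v = v₀ + at → t = (0 − 5.00) / -1.8 = 2.78 s
v² = v₀² + 2aΔx → Δx = (0² − 5.00²)/(2·-1.8) = 6.94 m

Phase 2 (accelerating): v₀ = 0 m/s, a = 1 m/s².
v = v₀ + at → t = (6 − 0) / 1 = 6.00 s
v² = v₀² + 2aΔx → Δx = (6² − 0²)/(2·1) = 18.0 m
Total time = 2.78 + 6.00 = 8.78 s

8.78 s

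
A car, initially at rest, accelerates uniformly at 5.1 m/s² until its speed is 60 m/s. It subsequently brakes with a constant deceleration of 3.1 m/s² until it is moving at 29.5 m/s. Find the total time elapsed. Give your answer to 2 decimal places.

21.60 s

Phase 1 (accelerating): v₀ = 0 m/s, a = 5.1 m/s².
v = v₀ + at → t = (60 − 0) / 5.1 = 11.8 s
v² = v₀² + 2aΔx → Δx = (60² − 0²)/(2·5.1) = 353 m

Phase 2 (decelerating): v₀ = 60.0 m/s, a = -3.1 m/s².
v = v₀ + at → t = (29.5 − 60.0) / -3.1 = 9.84 s
v² = v₀² + 2aΔx → Δx = (29.5² − 60.0²)/(2·-3.1) = 440 m
Total time = 11.8 + 9.84 = 21.6 s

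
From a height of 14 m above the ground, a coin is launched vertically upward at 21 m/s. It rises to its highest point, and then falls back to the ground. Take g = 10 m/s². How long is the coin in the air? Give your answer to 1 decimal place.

4.8 s

Phase 1 (rising): v₀ = 21.0 m/s, a = -10 m/s².
v = v₀ + at → t = (0 − 21.0) / -10 = 2.10 s
v² = v₀² + 2aΔx → Δx = (0² − 21.0²)/(2·-10) = 22.1 m

Phase 2 (falling): v₀ = 0 m/s, a = -10 m/s².
Falls 36.0 m from rest: t = √(2·36.0/10) = 2.69 s; v = g·t = 26.9 m/s.
Total time = 2.10 + 2.69 = 4.79 s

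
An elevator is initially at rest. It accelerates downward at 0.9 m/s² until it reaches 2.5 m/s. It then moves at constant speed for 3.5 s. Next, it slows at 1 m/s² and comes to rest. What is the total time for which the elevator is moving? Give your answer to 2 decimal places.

8.78 s

Phase 1 (accelerating): v₀ = 0 m/s, a = 0.9 m/s².
v = v₀ + at → t = (2.5 − 0) / 0.9 = 2.78 s
v² = v₀² + 2aΔx → Δx = (2.5² − 0²)/(2·0.9) = 3.47 m

Phase 2 (constant speed): v₀ = 2.50 m/s, a = 0 m/s².
v = v₀ + at = 2.50 + (0)(3.5) = 2.50 m/s
Δx = v₀t + ½at² = 2.50·3.5 + 0.5·0·3.5² = 8.75 m

Phase 3 (decelerating): v₀ = 2.50 m/s, a = -1 m/s².
v = v₀ + at → t = (0 − 2.50) / -1 = 2.50 s
v² = v₀² + 2aΔx → Δx = (0² − 2.50²)/(2·-1) = 3.12 m
Total time = 2.78 + 3.50 + 2.50 = 8.78 s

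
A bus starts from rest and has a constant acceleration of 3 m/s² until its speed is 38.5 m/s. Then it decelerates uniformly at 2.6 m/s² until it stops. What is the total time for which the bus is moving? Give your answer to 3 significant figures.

27.6 s

Phase 1 (accelerating): v₀ = 0 m/s, a = 3 m/s².
v = v₀ + at → t = (38.5 − 0) / 3 = 12.8 s
v² = v₀² + 2aΔx → Δx = (38.5² − 0²)/(2·3) = 247 m

Phase 2 (decelerating): v₀ = 38.5 m/s, a = -2.6 m/s².
v = v₀ + at → t = (0 − 38.5) / -2.6 = 14.8 s
v² = v₀² + 2aΔx → Δx = (0² − 38.5²)/(2·-2.6) = 285 m
Total time = 12.8 + 14.8 = 27.6 s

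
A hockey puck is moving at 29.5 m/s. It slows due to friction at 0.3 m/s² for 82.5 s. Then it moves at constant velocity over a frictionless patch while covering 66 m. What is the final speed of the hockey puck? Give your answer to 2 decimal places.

Phase 1 (decelerating): v₀ = 29.5 m/s, a = -0.3 m/s².
v = v₀ + at = 29.5 + (-0.3)(82.5) = 4.75 m/s
Δx = v₀t + ½at² = 29.5·82.5 + 0.5·-0.3·82.5² = 1410 m

Phase 2 (constant speed): v₀ = 4.75 m/s, a = 0 m/s².
Constant speed: t = d/v = 66/4.75 = 13.9 s
Final speed = 4.75 m/s

4.75 m/s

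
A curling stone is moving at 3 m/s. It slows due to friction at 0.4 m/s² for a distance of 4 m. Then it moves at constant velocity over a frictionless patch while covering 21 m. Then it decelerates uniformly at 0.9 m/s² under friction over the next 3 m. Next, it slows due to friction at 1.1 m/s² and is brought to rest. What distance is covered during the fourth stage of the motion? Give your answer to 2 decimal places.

0.18 m

Phase 1 (decelerating): v₀ = 3.00 m/s, a = -0.4 m/s².
v² = v₀² + 2aΔx = 3.00² + 2·-0.4·4 = 5.80 → v = 2.41 m/s
t = (v − v₀)/a = (2.41 − 3.00)/-0.4 = 1.48 s

Phase 2 (constant speed): v₀ = 2.41 m/s, a = 0 m/s².
Constant speed: t = d/v = 21/2.41 = 8.72 s

Phase 3 (decelerating): v₀ = 2.41 m/s, a = -0.9 m/s².
v² = v₀² + 2aΔx = 2.41² + 2·-0.9·3 = 0.400 → v = 0.632 m/s
t = (v − v₀)/a = (0.632 − 2.41)/-0.9 = 1.97 s

Phase 4 (decelerating): v₀ = 0.632 m/s, a = -1.1 m/s².
v = v₀ + at → t = (0 − 0.632) / -1.1 = 0.575 s
v² = v₀² + 2aΔx → Δx = (0² − 0.632²)/(2·-1.1) = 0.182 m
Distance in phase 4 = 0.182 m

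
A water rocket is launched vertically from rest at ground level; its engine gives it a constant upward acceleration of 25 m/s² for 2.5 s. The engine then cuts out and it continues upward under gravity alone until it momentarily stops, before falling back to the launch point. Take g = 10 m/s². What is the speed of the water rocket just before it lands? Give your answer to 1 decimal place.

Phase 1 (powered ascent): v₀ = 0 m/s, a = 25 m/s².
v = v₀ + at = 0 + (25)(2.5) = 62.5 m/s
Δx = v₀t + ½at² = 0·2.5 + 0.5·25·2.5² = 78.1 m

Phase 2 (coasting upward): v₀ = 62.5 m/s, a = -10 m/s².
v = v₀ + at → t = (0 − 62.5) / -10 = 6.25 s
v² = v₀² + 2aΔx → Δx = (0² − 62.5²)/(2·-10) = 195 m

Phase 3 (free fall): v₀ = 0 m/s, a = -10 m/s².
Falls 273 m from rest: t = √(2·273/10) = 7.40 s; v = g·t = 74.0 m/s.
Impact speed = 74.0 m/s

74.0 m/s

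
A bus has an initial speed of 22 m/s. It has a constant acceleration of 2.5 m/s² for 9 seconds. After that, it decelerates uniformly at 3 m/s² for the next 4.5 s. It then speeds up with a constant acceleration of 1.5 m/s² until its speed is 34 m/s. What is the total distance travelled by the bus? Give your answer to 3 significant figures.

Phase 1 (accelerating): v₀ = 22.0 m/s, a = 2.5 m/s².
v = v₀ + at = 22.0 + (2.5)(9) = 44.5 m/s
Δx = v₀t + ½at² = 22.0·9 + 0.5·2.5·9² = 299 m

Phase 2 (decelerating): v₀ = 44.5 m/s, a = -3 m/s².
v = v₀ + at = 44.5 + (-3)(4.5) = 31.0 m/s
Δx = v₀t + ½at² = 44.5·4.5 + 0.5·-3·4.5² = 170 m

Phase 3 (accelerating): v₀ = 31.0 m/s, a = 1.5 m/s².
v = v₀ + at → t = (34 − 31.0) / 1.5 = 2.00 s
v² = v₀² + 2aΔx → Δx = (34² − 31.0²)/(2·1.5) = 65.0 m
Total distance = 299 + 170 + 65.0 = 534 m

534 m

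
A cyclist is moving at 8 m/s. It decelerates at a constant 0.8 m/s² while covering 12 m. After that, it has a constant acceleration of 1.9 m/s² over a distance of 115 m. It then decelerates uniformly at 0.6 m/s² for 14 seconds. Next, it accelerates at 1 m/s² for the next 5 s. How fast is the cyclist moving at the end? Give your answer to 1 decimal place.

18.5 m/s

Phase 1 (decelerating): v₀ = 8.00 m/s, a = -0.8 m/s².
v² = v₀² + 2aΔx = 8.00² + 2·-0.8·12 = 44.8 → v = 6.69 m/s
t = (v − v₀)/a = (6.69 − 8.00)/-0.8 = 1.63 s

Phase 2 (accelerating): v₀ = 6.69 m/s, a = 1.9 m/s².
v² = v₀² + 2aΔx = 6.69² + 2·1.9·115 = 482 → v = 21.9 m/s
t = (v − v₀)/a = (21.9 − 6.69)/1.9 = 8.03 s

Phase 3 (decelerating): v₀ = 21.9 m/s, a = -0.6 m/s².
v = v₀ + at = 21.9 + (-0.6)(14) = 13.5 m/s
Δx = v₀t + ½at² = 21.9·14 + 0.5·-0.6·14² = 248 m

Phase 4 (accelerating): v₀ = 13.5 m/s, a = 1 m/s².
v = v₀ + at = 13.5 + (1)(5) = 18.5 m/s
Δx = v₀t + ½at² = 13.5·5 + 0.5·1·5² = 80.2 m
Final speed = 18.5 m/s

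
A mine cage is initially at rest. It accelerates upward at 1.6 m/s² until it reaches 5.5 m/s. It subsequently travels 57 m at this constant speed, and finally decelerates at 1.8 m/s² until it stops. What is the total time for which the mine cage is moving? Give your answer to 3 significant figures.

16.9 s

Phase 1 (accelerating): v₀ = 0 m/s, a = 1.6 m/s².
v = v₀ + at → t = (5.5 − 0) / 1.6 = 3.44 s
v² = v₀² + 2aΔx → Δx = (5.5² − 0²)/(2·1.6) = 9.45 m

Phase 2 (constant speed): v₀ = 5.50 m/s, a = 0 m/s².
Constant speed: t = d/v = 57/5.50 = 10.4 s

Phase 3 (decelerating): v₀ = 5.50 m/s, a = -1.8 m/s².
v = v₀ + at → t = (0 − 5.50) / -1.8 = 3.06 s
v² = v₀² + 2aΔx → Δx = (0² − 5.50²)/(2·-1.8) = 8.40 m
Total time = 3.44 + 10.4 + 3.06 = 16.9 s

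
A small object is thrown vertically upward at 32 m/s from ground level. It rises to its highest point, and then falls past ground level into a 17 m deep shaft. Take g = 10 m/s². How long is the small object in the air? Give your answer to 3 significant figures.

Phase 1 (rising): v₀ = 32.0 m/s, a = -10 m/s².
v = v₀ + at → t = (0 − 32.0) / -10 = 3.20 s
v² = v₀² + 2aΔx → Δx = (0² − 32.0²)/(2·-10) = 51.2 m

Phase 2 (falling): v₀ = 0 m/s, a = -10 m/s².
Falls 68.2 m from rest: t = √(2·68.2/10) = 3.69 s; v = g·t = 36.9 m/s.
Total time = 3.20 + 3.69 = 6.89 s

6.89 s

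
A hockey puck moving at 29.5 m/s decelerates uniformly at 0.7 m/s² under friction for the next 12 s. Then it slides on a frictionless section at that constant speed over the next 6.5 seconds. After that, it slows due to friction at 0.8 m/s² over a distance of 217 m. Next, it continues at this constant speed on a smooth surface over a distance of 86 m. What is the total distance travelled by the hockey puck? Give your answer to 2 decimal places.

743.75 m

Phase 1 (decelerating): v₀ = 29.5 m/s, a = -0.7 m/s².
v = v₀ + at = 29.5 + (-0.7)(12) = 21.1 m/s
Δx = v₀t + ½at² = 29.5·12 + 0.5·-0.7·12² = 304 m

Phase 2 (constant speed): v₀ = 21.1 m/s, a = 0 m/s².
v = v₀ + at = 21.1 + (0)(6.5) = 21.1 m/s
Δx = v₀t + ½at² = 21.1·6.5 + 0.5·0·6.5² = 137 m

Phase 3 (decelerating): v₀ = 21.1 m/s, a = -0.8 m/s².
v² = v₀² + 2aΔx = 21.1² + 2·-0.8·217 = 98.0 → v = 9.90 m/s
t = (v − v₀)/a = (9.90 − 21.1)/-0.8 = 14.0 s

Phase 4 (constant speed): v₀ = 9.90 m/s, a = 0 m/s².
Constant speed: t = d/v = 86/9.90 = 8.69 s
Total distance = 304 + 137 + 217 + 86.0 = 744 m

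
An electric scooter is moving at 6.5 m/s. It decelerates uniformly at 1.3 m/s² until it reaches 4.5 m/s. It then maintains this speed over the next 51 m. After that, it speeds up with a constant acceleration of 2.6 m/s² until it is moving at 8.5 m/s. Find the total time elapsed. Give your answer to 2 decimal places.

14.41 s

Phase 1 (decelerating): v₀ = 6.50 m/s, a = -1.3 m/s².
v = v₀ + at → t = (4.5 − 6.50) / -1.3 = 1.54 s
v² = v₀² + 2aΔx → Δx = (4.5² − 6.50²)/(2·-1.3) = 8.46 m

Phase 2 (constant speed): v₀ = 4.50 m/s, a = 0 m/s².
Constant speed: t = d/v = 51/4.50 = 11.3 s

Phase 3 (accelerating): v₀ = 4.50 m/s, a = 2.6 m/s².
v = v₀ + at → t = (8.5 − 4.50) / 2.6 = 1.54 s
v² = v₀² + 2aΔx → Δx = (8.5² − 4.50²)/(2·2.6) = 10.0 m
Total time = 1.54 + 11.3 + 1.54 = 14.4 s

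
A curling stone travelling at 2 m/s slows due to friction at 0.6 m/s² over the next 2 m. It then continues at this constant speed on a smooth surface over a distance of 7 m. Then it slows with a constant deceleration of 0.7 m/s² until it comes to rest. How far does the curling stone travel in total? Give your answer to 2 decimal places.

Phase 1 (decelerating): v₀ = 2.00 m/s, a = -0.6 m/s².
v² = v₀² + 2aΔx = 2.00² + 2·-0.6·2 = 1.60 → v = 1.26 m/s
t = (v − v₀)/a = (1.26 − 2.00)/-0.6 = 1.23 s

Phase 2 (constant speed): v₀ = 1.26 m/s, a = 0 m/s².
Constant speed: t = d/v = 7/1.26 = 5.53 s

Phase 3 (decelerating): v₀ = 1.26 m/s, a = -0.7 m/s².
v = v₀ + at → t = (0 − 1.26) / -0.7 = 1.81 s
v² = v₀² + 2aΔx → Δx = (0² − 1.26²)/(2·-0.7) = 1.14 m
Total distance = 2.00 + 7.00 + 1.14 = 10.1 m

10.14 m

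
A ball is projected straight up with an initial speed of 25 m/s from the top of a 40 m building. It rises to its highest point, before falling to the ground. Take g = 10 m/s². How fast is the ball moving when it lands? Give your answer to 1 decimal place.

Phase 1 (rising): v₀ = 25.0 m/s, a = -10 m/s².
v = v₀ + at → t = (0 − 25.0) / -10 = 2.50 s
v² = v₀² + 2aΔx → Δx = (0² − 25.0²)/(2·-10) = 31.2 m

Phase 2 (falling): v₀ = 0 m/s, a = -10 m/s².
Falls 71.2 m from rest: t = √(2·71.2/10) = 3.77 s; v = g·t = 37.7 m/s.
Final speed = 37.7 m/s

37.7 m/s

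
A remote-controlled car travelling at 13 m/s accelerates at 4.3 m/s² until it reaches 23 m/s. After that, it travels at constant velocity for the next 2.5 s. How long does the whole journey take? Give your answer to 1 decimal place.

Phase 1 (accelerating): v₀ = 13.0 m/s, a = 4.3 m/s².
v = v₀ + at → t = (23 − 13.0) / 4.3 = 2.33 s
v² = v₀² + 2aΔx → Δx = (23² − 13.0²)/(2·4.3) = 41.9 m

Phase 2 (constant speed): v₀ = 23.0 m/s, a = 0 m/s².
v = v₀ + at = 23.0 + (0)(2.5) = 23.0 m/s
Δx = v₀t + ½at² = 23.0·2.5 + 0.5·0·2.5² = 57.5 m
Total time = 2.33 + 2.50 = 4.83 s

4.8 s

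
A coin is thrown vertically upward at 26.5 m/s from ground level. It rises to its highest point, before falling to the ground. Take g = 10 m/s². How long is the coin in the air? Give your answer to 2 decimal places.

5.30 s

Phase 1 (rising): v₀ = 26.5 m/s, a = -10 m/s².
v = v₀ + at → t = (0 − 26.5) / -10 = 2.65 s
v² = v₀² + 2aΔx → Δx = (0² − 26.5²)/(2·-10) = 35.1 m

Phase 2 (falling): v₀ = 0 m/s, a = -10 m/s².
Falls 35.1 m from rest: t = √(2·35.1/10) = 2.65 s; v = g·t = 26.5 m/s.
Total time = 2.65 + 2.65 = 5.30 s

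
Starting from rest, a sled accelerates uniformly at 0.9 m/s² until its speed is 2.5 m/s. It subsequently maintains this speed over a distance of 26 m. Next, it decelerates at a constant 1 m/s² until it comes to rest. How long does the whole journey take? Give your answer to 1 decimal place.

Phase 1 (accelerating): v₀ = 0 m/s, a = 0.9 m/s².
v = v₀ + at → t = (2.5 − 0) / 0.9 = 2.78 s
v² = v₀² + 2aΔx → Δx = (2.5² − 0²)/(2·0.9) = 3.47 m

Phase 2 (constant speed): v₀ = 2.50 m/s, a = 0 m/s².
Constant speed: t = d/v = 26/2.50 = 10.4 s

Phase 3 (decelerating): v₀ = 2.50 m/s, a = -1 m/s².
v = v₀ + at → t = (0 − 2.50) / -1 = 2.50 s
v² = v₀² + 2aΔx → Δx = (0² − 2.50²)/(2·-1) = 3.12 m
Total time = 2.78 + 10.4 + 2.50 = 15.7 s

15.7 s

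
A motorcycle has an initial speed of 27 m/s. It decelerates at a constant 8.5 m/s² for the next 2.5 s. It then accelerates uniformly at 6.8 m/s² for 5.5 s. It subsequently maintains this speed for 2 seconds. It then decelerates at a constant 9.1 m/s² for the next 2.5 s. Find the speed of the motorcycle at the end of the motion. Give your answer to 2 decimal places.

Phase 1 (decelerating): v₀ = 27.0 m/s, a = -8.5 m/s².
v = v₀ + at = 27.0 + (-8.5)(2.5) = 5.75 m/s
Δx = v₀t + ½at² = 27.0·2.5 + 0.5·-8.5·2.5² = 40.9 m

Phase 2 (accelerating): v₀ = 5.75 m/s, a = 6.8 m/s².
v = v₀ + at = 5.75 + (6.8)(5.5) = 43.1 m/s
Δx = v₀t + ½at² = 5.75·5.5 + 0.5·6.8·5.5² = 134 m

Phase 3 (constant speed): v₀ = 43.1 m/s, a = 0 m/s².
v = v₀ + at = 43.1 + (0)(2) = 43.1 m/s
Δx = v₀t + ½at² = 43.1·2 + 0.5·0·2² = 86.3 m

Phase 4 (decelerating): v₀ = 43.1 m/s, a = -9.1 m/s².
v = v₀ + at = 43.1 + (-9.1)(2.5) = 20.4 m/s
Δx = v₀t + ½at² = 43.1·2.5 + 0.5·-9.1·2.5² = 79.4 m
Final speed = 20.4 m/s

20.40 m/s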